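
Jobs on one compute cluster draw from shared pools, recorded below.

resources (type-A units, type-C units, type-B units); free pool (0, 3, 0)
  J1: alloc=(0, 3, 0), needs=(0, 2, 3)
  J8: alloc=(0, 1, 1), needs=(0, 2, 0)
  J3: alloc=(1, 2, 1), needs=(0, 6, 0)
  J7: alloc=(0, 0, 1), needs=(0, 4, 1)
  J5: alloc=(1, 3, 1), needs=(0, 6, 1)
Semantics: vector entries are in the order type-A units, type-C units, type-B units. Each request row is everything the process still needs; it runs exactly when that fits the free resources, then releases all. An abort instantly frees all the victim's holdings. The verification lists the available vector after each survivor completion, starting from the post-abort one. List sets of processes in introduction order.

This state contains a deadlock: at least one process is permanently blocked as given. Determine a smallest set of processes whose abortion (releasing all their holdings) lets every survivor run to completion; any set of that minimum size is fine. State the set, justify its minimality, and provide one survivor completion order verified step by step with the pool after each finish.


The answer: abort J1.
Key observation: the returned (0, 3, 0) from J1 is what brings J3 — unrunnable before, under any order — into play at step 1.
No smaller set exists: with zero aborts the deadlock remains.
Survivors finish in the order: J3, J7, J5, J8. Verifying each step (pool after the aborts first):
  pool = (0, 6, 0)
  J3 needs (0, 6, 0) <= (0, 6, 0) -> finishes; pool += (1, 2, 1) = (1, 8, 1)
  J7 needs (0, 4, 1) <= (1, 8, 1) -> finishes; pool += (0, 0, 1) = (1, 8, 2)
  J5 needs (0, 6, 1) <= (1, 8, 2) -> finishes; pool += (1, 3, 1) = (2, 11, 3)
  J8 needs (0, 2, 0) <= (2, 11, 3) -> finishes; pool += (0, 1, 1) = (2, 12, 4)


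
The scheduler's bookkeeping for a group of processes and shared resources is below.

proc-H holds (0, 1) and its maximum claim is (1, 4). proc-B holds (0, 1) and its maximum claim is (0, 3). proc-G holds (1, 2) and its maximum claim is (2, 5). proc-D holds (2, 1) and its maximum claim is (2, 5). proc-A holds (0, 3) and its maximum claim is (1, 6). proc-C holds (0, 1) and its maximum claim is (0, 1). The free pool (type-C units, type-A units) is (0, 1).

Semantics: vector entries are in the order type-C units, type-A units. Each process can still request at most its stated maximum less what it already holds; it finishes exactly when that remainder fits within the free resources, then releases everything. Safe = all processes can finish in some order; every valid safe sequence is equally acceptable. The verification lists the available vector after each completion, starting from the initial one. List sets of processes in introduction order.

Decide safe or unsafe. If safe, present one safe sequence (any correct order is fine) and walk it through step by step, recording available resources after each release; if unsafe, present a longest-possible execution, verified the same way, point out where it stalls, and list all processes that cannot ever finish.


The state is UNSAFE.
Key observation: after proc-C, proc-B the pool peaks at (0, 3), and each blocked process is short somewhere: proc-H on type-C units; proc-G on type-C units; proc-D on type-A units; proc-A on type-C units.
Going as far as possible: proc-C, proc-B; after that, nothing fits. Step-by-step check:
  pool = (0, 1)
  run proc-C (needs (0, 0), free (0, 1)); after release of (0, 1) the pool is (0, 2)
  run proc-B (needs (0, 2), free (0, 2)); after release of (0, 1) the pool is (0, 3)
  proc-H still needs (1, 3) but only (0, 3) is free — short on type-C units
  proc-G still needs (1, 3) but only (0, 3) is free — short on type-C units
  proc-D still needs (0, 4) but only (0, 3) is free — short on type-A units
  proc-A still needs (1, 3) but only (0, 3) is free — short on type-C units
Permanently blocked: proc-H, proc-G, proc-D and proc-A.


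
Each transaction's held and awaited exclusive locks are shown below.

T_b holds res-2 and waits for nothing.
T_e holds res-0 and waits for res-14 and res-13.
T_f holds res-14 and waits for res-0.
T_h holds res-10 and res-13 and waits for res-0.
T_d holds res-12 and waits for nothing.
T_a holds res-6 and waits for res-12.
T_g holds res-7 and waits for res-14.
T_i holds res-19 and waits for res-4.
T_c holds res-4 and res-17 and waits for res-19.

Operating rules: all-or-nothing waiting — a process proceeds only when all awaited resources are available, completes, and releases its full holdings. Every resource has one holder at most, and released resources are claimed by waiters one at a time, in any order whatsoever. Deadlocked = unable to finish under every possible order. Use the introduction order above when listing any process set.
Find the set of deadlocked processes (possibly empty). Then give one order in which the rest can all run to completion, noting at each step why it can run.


Deadlocked: T_e, T_f, T_h, T_g, T_i and T_c.
Key observation: the cycle T_e -> T_f -> T_e can never break — each member waits on the next; T_h, T_i and T_c are caught in further circular waits and T_g waits into the deadlock from upstream.
The rest can finish in the order T_b, T_d, T_a.
Verifying each step:
  T_b: no waits; runs immediately, freeing res-2
  T_d: no waits; runs immediately, freeing res-12
  T_a: everything it awaited (res-12) is free; runs, freeing res-6


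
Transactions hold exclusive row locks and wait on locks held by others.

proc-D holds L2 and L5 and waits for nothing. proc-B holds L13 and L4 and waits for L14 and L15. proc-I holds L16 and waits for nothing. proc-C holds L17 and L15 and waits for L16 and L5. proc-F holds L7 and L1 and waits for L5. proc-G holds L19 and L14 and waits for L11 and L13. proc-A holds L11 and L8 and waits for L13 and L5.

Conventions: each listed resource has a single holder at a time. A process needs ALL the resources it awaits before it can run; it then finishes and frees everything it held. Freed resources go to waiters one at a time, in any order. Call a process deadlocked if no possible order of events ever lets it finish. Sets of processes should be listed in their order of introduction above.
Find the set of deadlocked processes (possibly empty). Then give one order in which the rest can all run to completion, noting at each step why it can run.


Deadlocked set: proc-B, proc-G and proc-A.
Key observation: the knot is the closed ring of waits proc-B -> proc-G -> proc-B; proc-A is caught in further circular waits.
A valid finishing order for the others: proc-D, proc-I, proc-F, proc-C.
Step-by-step check:
  run proc-D (it waits on nothing); releases L2 and L5
  run proc-I (it waits on nothing); releases L16
  proc-F: everything it awaited (L5) is free; runs, freeing L7 and L1
  proc-C: everything it awaited (L16 and L5) is free; runs, freeing L17 and L15


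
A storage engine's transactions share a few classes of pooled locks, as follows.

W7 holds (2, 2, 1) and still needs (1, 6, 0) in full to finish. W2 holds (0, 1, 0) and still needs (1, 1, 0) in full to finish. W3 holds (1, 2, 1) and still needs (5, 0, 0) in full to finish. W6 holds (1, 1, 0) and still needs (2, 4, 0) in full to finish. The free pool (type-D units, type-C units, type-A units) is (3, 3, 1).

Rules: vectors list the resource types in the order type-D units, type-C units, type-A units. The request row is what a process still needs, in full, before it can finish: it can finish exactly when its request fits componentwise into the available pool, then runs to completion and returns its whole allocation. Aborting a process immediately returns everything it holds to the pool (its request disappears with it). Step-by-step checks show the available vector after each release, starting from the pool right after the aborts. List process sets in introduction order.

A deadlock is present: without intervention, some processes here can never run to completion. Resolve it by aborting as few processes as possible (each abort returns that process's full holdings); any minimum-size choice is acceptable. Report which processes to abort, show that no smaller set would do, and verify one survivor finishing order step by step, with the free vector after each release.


Minimum abort set: W3.
Key observation: before aborting W3, W7 was permanently blocked — no order could ever run it; afterwards it completes at step 2.
Minimality: the empty abort set fails — the state is deadlocked as it stands.
Survivors finish in the order: W6, W7, W2. Check, step by step (pool after the aborts first):
  pool = (4, 5, 2)
  run W6 (needs (2, 4, 0), free (4, 5, 2)); after release of (1, 1, 0) the pool is (5, 6, 2)
  run W7 (needs (1, 6, 0), free (5, 6, 2)); after release of (2, 2, 1) the pool is (7, 8, 3)
  run W2 (needs (1, 1, 0), free (7, 8, 3)); after release of (0, 1, 0) the pool is (7, 9, 3)


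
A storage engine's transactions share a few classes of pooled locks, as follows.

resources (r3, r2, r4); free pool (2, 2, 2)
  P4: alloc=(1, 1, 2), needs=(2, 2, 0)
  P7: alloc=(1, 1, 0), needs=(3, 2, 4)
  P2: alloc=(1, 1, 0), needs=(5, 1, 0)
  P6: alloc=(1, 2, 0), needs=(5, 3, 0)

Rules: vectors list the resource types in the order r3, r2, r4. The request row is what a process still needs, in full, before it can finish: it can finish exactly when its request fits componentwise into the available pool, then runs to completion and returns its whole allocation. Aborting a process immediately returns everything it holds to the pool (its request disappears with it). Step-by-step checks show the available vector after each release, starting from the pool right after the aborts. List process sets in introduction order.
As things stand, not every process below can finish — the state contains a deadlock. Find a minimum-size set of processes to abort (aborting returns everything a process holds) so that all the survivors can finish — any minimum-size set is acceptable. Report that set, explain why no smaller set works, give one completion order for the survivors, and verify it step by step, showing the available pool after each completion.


The answer: abort P2.
Key observation: the deadlocked P6 becomes finishable only because P2 released (1, 1, 0); it completes at step 3 below.
No smaller set exists: with zero aborts the deadlock remains.
The survivors complete as P4, P7, P6. Walking it through (starting from the post-abort pool):
  pool = (3, 3, 2)
  P4: need (2, 2, 0) fits (3, 3, 2); releases (1, 1, 2), pool now (4, 4, 4)
  P7: need (3, 2, 4) fits (4, 4, 4); releases (1, 1, 0), pool now (5, 5, 4)
  P6: need (5, 3, 0) fits (5, 5, 4); releases (1, 2, 0), pool now (6, 7, 4)


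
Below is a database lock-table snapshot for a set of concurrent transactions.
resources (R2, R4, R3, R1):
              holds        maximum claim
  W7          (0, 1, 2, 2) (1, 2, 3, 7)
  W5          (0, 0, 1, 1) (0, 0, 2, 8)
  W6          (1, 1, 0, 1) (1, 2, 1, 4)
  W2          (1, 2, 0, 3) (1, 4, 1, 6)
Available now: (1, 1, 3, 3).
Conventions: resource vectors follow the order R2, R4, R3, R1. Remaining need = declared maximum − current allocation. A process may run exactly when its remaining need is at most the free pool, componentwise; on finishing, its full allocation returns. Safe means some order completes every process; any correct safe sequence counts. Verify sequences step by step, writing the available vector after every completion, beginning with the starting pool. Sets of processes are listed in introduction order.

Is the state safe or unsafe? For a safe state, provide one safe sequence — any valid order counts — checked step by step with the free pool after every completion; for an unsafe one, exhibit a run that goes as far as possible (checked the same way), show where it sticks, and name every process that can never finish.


The state is SAFE; one workable sequence: W6, W2, W7, W5.
Key observation: the order's first zero-slack moment is W6 ((0, 1, 1, 3) needed, (1, 1, 3, 3) free — a requested resource with nothing to spare).
Verifying each step:
  pool = (1, 1, 3, 3)
  run W6 (needs (0, 1, 1, 3), free (1, 1, 3, 3)); after release of (1, 1, 0, 1) the pool is (2, 2, 3, 4)
  run W2 (needs (0, 2, 1, 3), free (2, 2, 3, 4)); after release of (1, 2, 0, 3) the pool is (3, 4, 3, 7)
  run W7 (needs (1, 1, 1, 5), free (3, 4, 3, 7)); after release of (0, 1, 2, 2) the pool is (3, 5, 5, 9)
  run W5 (needs (0, 0, 1, 7), free (3, 5, 5, 9)); after release of (0, 0, 1, 1) the pool is (3, 5, 6, 10)


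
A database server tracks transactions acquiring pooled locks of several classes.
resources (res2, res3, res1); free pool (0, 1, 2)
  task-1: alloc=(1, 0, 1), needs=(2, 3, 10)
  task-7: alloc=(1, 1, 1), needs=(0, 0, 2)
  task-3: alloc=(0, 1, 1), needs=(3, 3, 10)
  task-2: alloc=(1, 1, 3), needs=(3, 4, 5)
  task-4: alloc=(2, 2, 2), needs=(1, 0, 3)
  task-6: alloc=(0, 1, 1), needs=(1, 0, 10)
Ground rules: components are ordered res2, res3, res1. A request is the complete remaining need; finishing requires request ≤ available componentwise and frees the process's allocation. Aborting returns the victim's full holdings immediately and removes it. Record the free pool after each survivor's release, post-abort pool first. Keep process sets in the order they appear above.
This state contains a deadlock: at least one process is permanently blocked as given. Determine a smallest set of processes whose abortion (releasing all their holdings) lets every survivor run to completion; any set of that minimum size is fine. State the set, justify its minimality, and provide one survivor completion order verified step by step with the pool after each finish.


Minimum abort set: task-1 and task-6.
Key observation: no ordering could ever have run task-3 before the abort of task-1 and task-6; with (1, 1, 2) back in the pool it fits at step 4.
No one abort is enough; case by case: task-1 alone leaves task-3 blocked (short on res1); task-7 alone leaves task-1 blocked (short on res1); task-3 alone leaves task-1 blocked (short on res1); task-2 alone leaves task-1 blocked (short on res1); task-4 alone leaves task-1 blocked (short on res1); task-6 alone leaves task-1 blocked (short on res1).
Survivors finish in the order: task-4, task-7, task-2, task-3. Check, step by step (pool after the aborts first):
  pool = (1, 2, 4)
  run task-4 (needs (1, 0, 3), free (1, 2, 4)); after release of (2, 2, 2) the pool is (3, 4, 6)
  run task-7 (needs (0, 0, 2), free (3, 4, 6)); after release of (1, 1, 1) the pool is (4, 5, 7)
  run task-2 (needs (3, 4, 5), free (4, 5, 7)); after release of (1, 1, 3) the pool is (5, 6, 10)
  run task-3 (needs (3, 3, 10), free (5, 6, 10)); after release of (0, 1, 1) the pool is (5, 7, 11)


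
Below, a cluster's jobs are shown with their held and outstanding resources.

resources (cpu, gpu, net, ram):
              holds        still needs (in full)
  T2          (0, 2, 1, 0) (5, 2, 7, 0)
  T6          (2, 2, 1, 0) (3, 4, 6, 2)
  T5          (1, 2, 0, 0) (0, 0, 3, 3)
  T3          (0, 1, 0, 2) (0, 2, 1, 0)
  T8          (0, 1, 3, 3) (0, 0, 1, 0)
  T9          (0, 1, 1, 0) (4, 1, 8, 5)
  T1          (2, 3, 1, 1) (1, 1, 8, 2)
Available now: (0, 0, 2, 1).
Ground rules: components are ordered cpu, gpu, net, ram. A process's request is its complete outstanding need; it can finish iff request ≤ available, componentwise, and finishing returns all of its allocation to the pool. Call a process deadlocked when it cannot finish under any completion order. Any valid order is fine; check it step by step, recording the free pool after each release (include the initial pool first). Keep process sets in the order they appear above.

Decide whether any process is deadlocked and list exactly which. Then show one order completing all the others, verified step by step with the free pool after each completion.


The deadlocked set is T2, T6, T9 and T1.
Key observation: the pool after T8, T5, T3 is (1, 4, 5, 6); every surviving request exceeds it in net, so progress ends there.
One completion order for the rest: T8, T5, T3. Walking it through:
  pool = (0, 0, 2, 1)
  T8 needs (0, 0, 1, 0) <= (0, 0, 2, 1) -> finishes; pool += (0, 1, 3, 3) = (0, 1, 5, 4)
  T5 needs (0, 0, 3, 3) <= (0, 1, 5, 4) -> finishes; pool += (1, 2, 0, 0) = (1, 3, 5, 4)
  T3 needs (0, 2, 1, 0) <= (1, 3, 5, 4) -> finishes; pool += (0, 1, 0, 2) = (1, 4, 5, 6)
The blocked processes can never fit:
  T2 still needs (5, 2, 7, 0) but only (1, 4, 5, 6) is free — short on cpu and net
  T6 still needs (3, 4, 6, 2) but only (1, 4, 5, 6) is free — short on cpu and net
  T9 still needs (4, 1, 8, 5) but only (1, 4, 5, 6) is free — short on cpu and net
  T1 still needs (1, 1, 8, 2) but only (1, 4, 5, 6) is free — short on net


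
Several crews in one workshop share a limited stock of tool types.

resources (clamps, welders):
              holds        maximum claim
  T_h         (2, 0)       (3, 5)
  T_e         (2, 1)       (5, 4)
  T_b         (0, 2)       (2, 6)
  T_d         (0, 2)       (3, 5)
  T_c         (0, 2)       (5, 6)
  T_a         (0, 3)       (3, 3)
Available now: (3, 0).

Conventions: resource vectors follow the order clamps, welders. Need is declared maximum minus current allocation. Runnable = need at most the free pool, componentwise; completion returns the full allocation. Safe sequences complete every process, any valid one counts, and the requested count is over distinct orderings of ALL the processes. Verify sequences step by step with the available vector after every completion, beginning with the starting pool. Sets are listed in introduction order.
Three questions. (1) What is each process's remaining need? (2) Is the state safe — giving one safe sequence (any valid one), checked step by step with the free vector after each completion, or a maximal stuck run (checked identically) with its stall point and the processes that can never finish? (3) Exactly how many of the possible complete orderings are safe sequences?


(1) Remaining need (order clamps, welders):
  T_h: (1, 5)
  T_e: (3, 3)
  T_b: (2, 4)
  T_d: (3, 3)
  T_c: (5, 4)
  T_a: (3, 0)
(2) The state is SAFE; one workable sequence: T_a, T_e, T_c, T_b, T_d, T_h.
Key observation: at T_a the run first touches a limit — (3, 0) against (3, 0), exact on a resource it actually requests.
Check, step by step:
  pool = (3, 0)
  T_a needs (3, 0) <= (3, 0) -> finishes; pool += (0, 3) = (3, 3)
  T_e needs (3, 3) <= (3, 3) -> finishes; pool += (2, 1) = (5, 4)
  T_c needs (5, 4) <= (5, 4) -> finishes; pool += (0, 2) = (5, 6)
  T_b needs (2, 4) <= (5, 6) -> finishes; pool += (0, 2) = (5, 8)
  T_d needs (3, 3) <= (5, 8) -> finishes; pool += (0, 2) = (5, 10)
  T_h needs (1, 5) <= (5, 10) -> finishes; pool += (2, 0) = (7, 10)
(3) Precisely 34 of the possible complete orderings are safe sequences.


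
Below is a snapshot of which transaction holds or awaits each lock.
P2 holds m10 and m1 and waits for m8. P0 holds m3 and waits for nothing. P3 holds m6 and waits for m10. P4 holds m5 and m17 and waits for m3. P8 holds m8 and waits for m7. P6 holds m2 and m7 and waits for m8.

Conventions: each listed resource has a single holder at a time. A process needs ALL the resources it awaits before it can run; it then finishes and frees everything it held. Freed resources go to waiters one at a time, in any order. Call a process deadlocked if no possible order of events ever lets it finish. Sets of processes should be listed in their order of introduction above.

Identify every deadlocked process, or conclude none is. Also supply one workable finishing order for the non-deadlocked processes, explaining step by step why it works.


Deadlocked: P2, P3, P8 and P6.
Key observation: nobody on the ring P8 -> P6 -> P8 can start until another member finishes, which never happens; P2 and P3 wait into the deadlock from upstream.
One completion order for the rest: P0, P4.
Walking it through:
  P0: no waits; runs immediately, freeing m3
  P4: everything it awaited (m3) is free; runs, freeing m5 and m17


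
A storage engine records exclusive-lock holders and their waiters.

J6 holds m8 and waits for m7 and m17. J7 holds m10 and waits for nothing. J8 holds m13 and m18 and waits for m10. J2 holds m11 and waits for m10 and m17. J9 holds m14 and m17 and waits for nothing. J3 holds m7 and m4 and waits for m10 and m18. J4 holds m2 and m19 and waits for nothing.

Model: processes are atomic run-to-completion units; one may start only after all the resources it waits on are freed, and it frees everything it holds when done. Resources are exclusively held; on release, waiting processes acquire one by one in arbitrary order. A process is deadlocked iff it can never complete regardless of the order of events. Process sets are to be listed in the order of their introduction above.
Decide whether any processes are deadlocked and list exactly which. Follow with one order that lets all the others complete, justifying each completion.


The deadlocked set is empty.
Key observation: although several processes wait, no cycle exists — each chain bottoms out at a free runner.
One completion order for the rest: J7, J8, J3, J4, J9, J6, J2.
Check, step by step:
  J7: no waits; runs immediately, freeing m10
  J8 waits on m10 — all released -> runs and releases m13 and m18
  J3 waits on m10 and m18 — all released -> runs and releases m7 and m4
  J4: no waits; runs immediately, freeing m2 and m19
  J9: no waits; runs immediately, freeing m14 and m17
  J6 waits on m7 and m17 — all released -> runs and releases m8
  J2 waits on m10 and m17 — all released -> runs and releases m11


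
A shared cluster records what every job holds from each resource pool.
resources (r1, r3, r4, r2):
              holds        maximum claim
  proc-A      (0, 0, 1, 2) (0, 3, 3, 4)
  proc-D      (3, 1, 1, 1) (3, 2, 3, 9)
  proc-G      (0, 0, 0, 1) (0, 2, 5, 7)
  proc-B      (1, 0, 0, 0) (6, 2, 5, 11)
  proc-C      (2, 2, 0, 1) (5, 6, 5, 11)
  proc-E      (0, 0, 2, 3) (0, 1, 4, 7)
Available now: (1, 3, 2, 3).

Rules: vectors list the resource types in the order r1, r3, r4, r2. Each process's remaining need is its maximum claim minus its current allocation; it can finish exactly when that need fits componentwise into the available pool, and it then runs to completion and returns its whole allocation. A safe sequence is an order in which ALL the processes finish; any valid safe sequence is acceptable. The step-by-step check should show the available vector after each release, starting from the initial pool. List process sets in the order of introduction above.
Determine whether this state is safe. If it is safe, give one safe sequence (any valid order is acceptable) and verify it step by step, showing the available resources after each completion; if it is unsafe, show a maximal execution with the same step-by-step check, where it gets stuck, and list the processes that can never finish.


SAFE. One safe sequence: proc-A, proc-E, proc-D, proc-G, proc-C, proc-B.
Key observation: the first exact fit in this order is proc-A — it needs (0, 3, 2, 2) with (1, 3, 2, 3) free, meeting a requested resource to the last unit.
Check, step by step:
  pool = (1, 3, 2, 3)
  run proc-A (needs (0, 3, 2, 2), free (1, 3, 2, 3)); after release of (0, 0, 1, 2) the pool is (1, 3, 3, 5)
  run proc-E (needs (0, 1, 2, 4), free (1, 3, 3, 5)); after release of (0, 0, 2, 3) the pool is (1, 3, 5, 8)
  run proc-D (needs (0, 1, 2, 8), free (1, 3, 5, 8)); after release of (3, 1, 1, 1) the pool is (4, 4, 6, 9)
  run proc-G (needs (0, 2, 5, 6), free (4, 4, 6, 9)); after release of (0, 0, 0, 1) the pool is (4, 4, 6, 10)
  run proc-C (needs (3, 4, 5, 10), free (4, 4, 6, 10)); after release of (2, 2, 0, 1) the pool is (6, 6, 6, 11)
  run proc-B (needs (5, 2, 5, 11), free (6, 6, 6, 11)); after release of (1, 0, 0, 0) the pool is (7, 6, 6, 11)


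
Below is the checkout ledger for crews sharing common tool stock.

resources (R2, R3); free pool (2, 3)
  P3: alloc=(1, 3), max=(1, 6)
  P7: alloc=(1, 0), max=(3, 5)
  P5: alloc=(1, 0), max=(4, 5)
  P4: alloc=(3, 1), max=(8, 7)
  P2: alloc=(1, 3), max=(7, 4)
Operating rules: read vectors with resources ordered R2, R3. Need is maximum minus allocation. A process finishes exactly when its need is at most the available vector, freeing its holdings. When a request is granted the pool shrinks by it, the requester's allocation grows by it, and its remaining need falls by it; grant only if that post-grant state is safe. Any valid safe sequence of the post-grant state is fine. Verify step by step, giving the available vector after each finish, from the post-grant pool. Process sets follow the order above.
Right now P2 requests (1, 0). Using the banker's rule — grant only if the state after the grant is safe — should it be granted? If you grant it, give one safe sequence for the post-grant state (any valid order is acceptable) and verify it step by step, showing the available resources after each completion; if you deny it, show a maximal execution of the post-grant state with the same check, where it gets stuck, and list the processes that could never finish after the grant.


DENY — the pretend-granted state is unsafe.
Key observation: the wall is R2: completing P3, P7, P5 brings the pool only to (4, 6), and all the rest need more.
After a pretend grant, a maximal execution: P3, P7, P5 — then nothing else fits. Step-by-step check:
  pool = (1, 3)
  P3 needs (0, 3) <= (1, 3) -> finishes; pool += (1, 3) = (2, 6)
  P7 needs (2, 5) <= (2, 6) -> finishes; pool += (1, 0) = (3, 6)
  P5 needs (3, 5) <= (3, 6) -> finishes; pool += (1, 0) = (4, 6)
  blocked: P4 wants (5, 6), pool (4, 6) — not enough R2
  blocked: P2 wants (5, 1), pool (4, 6) — not enough R2
Post-grant, the permanently blocked set is P4 and P2.


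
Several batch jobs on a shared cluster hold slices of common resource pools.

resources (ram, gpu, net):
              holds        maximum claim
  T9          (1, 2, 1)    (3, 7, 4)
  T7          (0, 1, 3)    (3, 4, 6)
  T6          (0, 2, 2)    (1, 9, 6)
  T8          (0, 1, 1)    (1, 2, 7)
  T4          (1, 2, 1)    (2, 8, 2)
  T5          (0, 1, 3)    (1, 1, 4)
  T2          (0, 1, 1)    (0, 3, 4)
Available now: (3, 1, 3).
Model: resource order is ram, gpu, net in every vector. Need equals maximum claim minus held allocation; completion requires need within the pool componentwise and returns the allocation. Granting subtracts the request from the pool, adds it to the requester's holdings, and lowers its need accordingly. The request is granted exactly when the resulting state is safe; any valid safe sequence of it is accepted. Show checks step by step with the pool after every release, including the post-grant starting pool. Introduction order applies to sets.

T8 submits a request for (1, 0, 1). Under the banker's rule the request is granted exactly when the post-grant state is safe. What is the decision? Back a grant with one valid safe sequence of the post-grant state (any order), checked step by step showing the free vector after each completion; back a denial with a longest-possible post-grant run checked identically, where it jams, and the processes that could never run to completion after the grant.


GRANT: granting preserves safety; a valid post-grant sequence is T5, T2, T8, T7, T9, T6, T4.
Key observation: the grant leaves (2, 1, 2) free — enough for T5, whose release restarts the cascade.
Verifying the post-grant state step by step:
  pool = (2, 1, 2)
  T5 needs (1, 0, 1) <= (2, 1, 2) -> finishes; pool += (0, 1, 3) = (2, 2, 5)
  T2 needs (0, 2, 3) <= (2, 2, 5) -> finishes; pool += (0, 1, 1) = (2, 3, 6)
  T8 needs (0, 1, 5) <= (2, 3, 6) -> finishes; pool += (1, 1, 2) = (3, 4, 8)
  T7 needs (3, 3, 3) <= (3, 4, 8) -> finishes; pool += (0, 1, 3) = (3, 5, 11)
  T9 needs (2, 5, 3) <= (3, 5, 11) -> finishes; pool += (1, 2, 1) = (4, 7, 12)
  T6 needs (1, 7, 4) <= (4, 7, 12) -> finishes; pool += (0, 2, 2) = (4, 9, 14)
  T4 needs (1, 6, 1) <= (4, 9, 14) -> finishes; pool += (1, 2, 1) = (5, 11, 15)


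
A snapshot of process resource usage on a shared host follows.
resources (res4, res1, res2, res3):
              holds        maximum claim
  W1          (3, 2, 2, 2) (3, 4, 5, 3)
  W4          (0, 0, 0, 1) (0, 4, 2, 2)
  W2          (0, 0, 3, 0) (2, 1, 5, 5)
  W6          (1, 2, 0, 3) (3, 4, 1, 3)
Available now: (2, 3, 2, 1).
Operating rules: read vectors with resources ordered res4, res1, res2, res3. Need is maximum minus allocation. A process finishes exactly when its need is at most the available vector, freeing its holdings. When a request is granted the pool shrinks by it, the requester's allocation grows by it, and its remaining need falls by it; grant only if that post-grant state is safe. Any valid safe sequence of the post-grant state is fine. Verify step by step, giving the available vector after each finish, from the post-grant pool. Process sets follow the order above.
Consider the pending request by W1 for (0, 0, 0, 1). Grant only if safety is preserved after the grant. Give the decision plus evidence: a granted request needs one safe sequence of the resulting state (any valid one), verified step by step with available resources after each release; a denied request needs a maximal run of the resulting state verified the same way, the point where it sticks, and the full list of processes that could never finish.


DENY — the pretend-granted state is unsafe.
Key observation: after W6, W4 the pool peaks at (3, 5, 2, 4), and each blocked process is short somewhere: W1 on res2; W2 on res3.
Pretend the grant happened; the run W6, W4 goes as far as possible. Verifying each step:
  pool = (2, 3, 2, 0)
  W6: need (2, 2, 1, 0) fits (2, 3, 2, 0); releases (1, 2, 0, 3), pool now (3, 5, 2, 3)
  W4: need (0, 4, 2, 1) fits (3, 5, 2, 3); releases (0, 0, 0, 1), pool now (3, 5, 2, 4)
  blocked: W1 wants (0, 2, 3, 0), pool (3, 5, 2, 4) — not enough res2
  blocked: W2 wants (2, 1, 2, 5), pool (3, 5, 2, 4) — not enough res3
Had the request been granted, W1 and W2 could never finish.


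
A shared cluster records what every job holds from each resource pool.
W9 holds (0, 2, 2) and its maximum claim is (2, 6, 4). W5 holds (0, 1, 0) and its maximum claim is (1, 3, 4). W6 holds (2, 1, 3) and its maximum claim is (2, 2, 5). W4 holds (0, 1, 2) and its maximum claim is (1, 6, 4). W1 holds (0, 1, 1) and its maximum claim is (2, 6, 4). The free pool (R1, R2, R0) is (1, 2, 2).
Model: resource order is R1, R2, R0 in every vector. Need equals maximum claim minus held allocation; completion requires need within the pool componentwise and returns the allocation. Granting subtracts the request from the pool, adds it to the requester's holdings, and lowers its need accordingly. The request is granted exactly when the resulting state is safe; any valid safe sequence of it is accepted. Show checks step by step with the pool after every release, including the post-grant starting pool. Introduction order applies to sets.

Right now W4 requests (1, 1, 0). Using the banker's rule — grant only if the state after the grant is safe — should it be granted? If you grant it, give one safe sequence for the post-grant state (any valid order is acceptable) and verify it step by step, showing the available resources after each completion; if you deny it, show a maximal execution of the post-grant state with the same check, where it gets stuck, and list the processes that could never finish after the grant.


DENY. Granting would leave the state unsafe.
Key observation: W6, W5 can finish, but then (2, 3, 5) is all there is, and the blocked group's R2 demands exceed it.
On the post-grant state, W6, W5 is a maximal run — nothing extends it. Verifying each step:
  pool = (0, 1, 2)
  run W6 (needs (0, 1, 2), free (0, 1, 2)); after release of (2, 1, 3) the pool is (2, 2, 5)
  run W5 (needs (1, 2, 4), free (2, 2, 5)); after release of (0, 1, 0) the pool is (2, 3, 5)
  W9 cannot run: need (2, 4, 2) vs free (2, 3, 5) (insufficient R2)
  W4 cannot run: need (0, 4, 2) vs free (2, 3, 5) (insufficient R2)
  W1 cannot run: need (2, 5, 3) vs free (2, 3, 5) (insufficient R2)
Post-grant, the permanently blocked set is W9, W4 and W1.


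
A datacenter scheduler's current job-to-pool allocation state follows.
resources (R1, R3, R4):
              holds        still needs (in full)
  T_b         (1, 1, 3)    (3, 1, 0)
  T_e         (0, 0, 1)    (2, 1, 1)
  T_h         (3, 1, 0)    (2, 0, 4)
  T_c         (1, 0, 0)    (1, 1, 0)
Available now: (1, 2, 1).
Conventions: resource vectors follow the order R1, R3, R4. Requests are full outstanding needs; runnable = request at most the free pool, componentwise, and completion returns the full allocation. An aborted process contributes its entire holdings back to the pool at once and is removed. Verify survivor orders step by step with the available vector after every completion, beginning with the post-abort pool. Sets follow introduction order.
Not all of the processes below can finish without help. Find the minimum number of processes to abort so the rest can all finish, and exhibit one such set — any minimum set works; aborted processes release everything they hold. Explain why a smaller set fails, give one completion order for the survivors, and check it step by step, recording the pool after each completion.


Minimum abort set: T_b.
Key observation: T_h had no path to completion before; after the abort of T_b ((1, 1, 3) returned), step 3 is where it fits.
Why nothing smaller works: aborting no one leaves the state deadlocked as given.
The survivors complete as T_e, T_c, T_h. Walking it through (starting from the post-abort pool):
  pool = (2, 3, 4)
  run T_e (needs (2, 1, 1), free (2, 3, 4)); after release of (0, 0, 1) the pool is (2, 3, 5)
  run T_c (needs (1, 1, 0), free (2, 3, 5)); after release of (1, 0, 0) the pool is (3, 3, 5)
  run T_h (needs (2, 0, 4), free (3, 3, 5)); after release of (3, 1, 0) the pool is (6, 4, 5)


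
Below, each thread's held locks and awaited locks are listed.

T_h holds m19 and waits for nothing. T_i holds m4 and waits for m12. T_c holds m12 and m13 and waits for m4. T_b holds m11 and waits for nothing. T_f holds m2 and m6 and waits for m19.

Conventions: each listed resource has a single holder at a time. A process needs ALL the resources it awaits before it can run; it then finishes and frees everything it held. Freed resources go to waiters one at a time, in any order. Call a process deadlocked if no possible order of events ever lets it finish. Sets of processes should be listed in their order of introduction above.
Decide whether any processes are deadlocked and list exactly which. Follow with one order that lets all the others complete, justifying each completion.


Deadlocked: T_i and T_c.
Key observation: the cycle T_i -> T_c -> T_i can never break — each member waits on the next; no other process is dragged down with it.
One completion order for the rest: T_h, T_f, T_b.
Check, step by step:
  T_h: no waits; runs immediately, freeing m19
  T_f waits on m19 — all released -> runs and releases m2 and m6
  T_b: no waits; runs immediately, freeing m11


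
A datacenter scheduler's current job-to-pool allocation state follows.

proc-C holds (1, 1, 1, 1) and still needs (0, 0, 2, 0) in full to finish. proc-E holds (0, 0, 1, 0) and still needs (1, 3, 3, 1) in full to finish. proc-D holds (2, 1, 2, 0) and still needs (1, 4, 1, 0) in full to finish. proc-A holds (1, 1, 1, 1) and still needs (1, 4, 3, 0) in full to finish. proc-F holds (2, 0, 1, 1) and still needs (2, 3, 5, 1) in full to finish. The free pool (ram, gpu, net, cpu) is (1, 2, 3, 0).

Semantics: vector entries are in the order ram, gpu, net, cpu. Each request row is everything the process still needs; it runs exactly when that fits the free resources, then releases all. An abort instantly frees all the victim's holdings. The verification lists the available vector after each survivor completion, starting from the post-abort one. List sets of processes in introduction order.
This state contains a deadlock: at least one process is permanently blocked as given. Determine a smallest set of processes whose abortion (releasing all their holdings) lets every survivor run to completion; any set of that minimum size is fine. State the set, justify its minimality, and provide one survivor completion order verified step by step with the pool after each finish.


Minimum abort set: proc-D.
Key observation: proc-A could never have finished before the abort; with (2, 1, 2, 0) returned by proc-D, it fits at step 4.
No smaller set exists: with zero aborts the deadlock remains.
One survivor order: proc-C, proc-E, proc-F, proc-A. Verifying each step (post-abort pool first):
  pool = (3, 3, 5, 0)
  proc-C: need (0, 0, 2, 0) fits (3, 3, 5, 0); releases (1, 1, 1, 1), pool now (4, 4, 6, 1)
  proc-E: need (1, 3, 3, 1) fits (4, 4, 6, 1); releases (0, 0, 1, 0), pool now (4, 4, 7, 1)
  proc-F: need (2, 3, 5, 1) fits (4, 4, 7, 1); releases (2, 0, 1, 1), pool now (6, 4, 8, 2)
  proc-A: need (1, 4, 3, 0) fits (6, 4, 8, 2); releases (1, 1, 1, 1), pool now (7, 5, 9, 3)


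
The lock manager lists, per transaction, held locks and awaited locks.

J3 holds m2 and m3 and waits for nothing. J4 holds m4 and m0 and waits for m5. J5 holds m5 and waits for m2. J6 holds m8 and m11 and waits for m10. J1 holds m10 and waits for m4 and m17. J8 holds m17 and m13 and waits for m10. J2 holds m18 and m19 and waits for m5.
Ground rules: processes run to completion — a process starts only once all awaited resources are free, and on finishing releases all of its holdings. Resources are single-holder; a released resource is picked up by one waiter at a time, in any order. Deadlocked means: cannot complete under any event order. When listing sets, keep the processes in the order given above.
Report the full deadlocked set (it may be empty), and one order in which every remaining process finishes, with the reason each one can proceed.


Deadlocked set: J6, J1 and J8.
Key observation: the cycle J1 -> J8 -> J1 can never break — each member waits on the next; J6 waits into the deadlock from upstream.
The rest can finish in the order J3, J5, J2, J4.
Step-by-step check:
  run J3 (it waits on nothing); releases m2 and m3
  J5 waits on m2 — all released -> runs and releases m5
  J2 waits on m5 — all released -> runs and releases m18 and m19
  J4 waits on m5 — all released -> runs and releases m4 and m0


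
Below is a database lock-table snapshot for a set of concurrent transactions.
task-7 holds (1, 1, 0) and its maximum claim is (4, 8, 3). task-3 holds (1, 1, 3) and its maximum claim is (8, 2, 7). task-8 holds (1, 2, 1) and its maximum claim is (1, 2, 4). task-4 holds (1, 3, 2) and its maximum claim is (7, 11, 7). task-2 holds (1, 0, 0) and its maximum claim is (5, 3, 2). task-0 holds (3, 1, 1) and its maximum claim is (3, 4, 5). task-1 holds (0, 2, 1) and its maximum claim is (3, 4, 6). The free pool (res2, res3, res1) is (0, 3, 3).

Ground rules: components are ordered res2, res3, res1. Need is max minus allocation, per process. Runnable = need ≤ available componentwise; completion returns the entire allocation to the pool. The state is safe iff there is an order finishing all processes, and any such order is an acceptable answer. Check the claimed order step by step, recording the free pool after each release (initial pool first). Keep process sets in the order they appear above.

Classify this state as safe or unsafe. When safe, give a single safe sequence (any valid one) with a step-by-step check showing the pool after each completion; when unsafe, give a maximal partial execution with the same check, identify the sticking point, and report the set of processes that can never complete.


SAFE — a valid safe sequence is task-8, task-0, task-1, task-2, task-7, task-4, task-3.
Key observation: the first exact fit in this order is task-8 — it needs (0, 0, 3) with (0, 3, 3) free, meeting a requested resource to the last unit.
Check, step by step:
  pool = (0, 3, 3)
  run task-8 (needs (0, 0, 3), free (0, 3, 3)); after release of (1, 2, 1) the pool is (1, 5, 4)
  run task-0 (needs (0, 3, 4), free (1, 5, 4)); after release of (3, 1, 1) the pool is (4, 6, 5)
  run task-1 (needs (3, 2, 5), free (4, 6, 5)); after release of (0, 2, 1) the pool is (4, 8, 6)
  run task-2 (needs (4, 3, 2), free (4, 8, 6)); after release of (1, 0, 0) the pool is (5, 8, 6)
  run task-7 (needs (3, 7, 3), free (5, 8, 6)); after release of (1, 1, 0) the pool is (6, 9, 6)
  run task-4 (needs (6, 8, 5), free (6, 9, 6)); after release of (1, 3, 2) the pool is (7, 12, 8)
  run task-3 (needs (7, 1, 4), free (7, 12, 8)); after release of (1, 1, 3) the pool is (8, 13, 11)
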